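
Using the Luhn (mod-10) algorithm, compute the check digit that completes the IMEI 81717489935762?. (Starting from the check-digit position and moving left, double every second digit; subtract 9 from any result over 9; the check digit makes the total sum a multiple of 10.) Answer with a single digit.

4

Partial digits right→left: 2 6 7 5 3 9 9 8 4 7 1 7 1 8
Double every second digit counting from the check-digit position (so the 1st, 3rd, 5th, ... of the partial from the right).
  doubled (with −9 where >9): 4 5 6 9 8 2 2 → sum 36
  kept as-is: 6 5 9 8 7 7 8 → sum 50
Total = 36 + 50 = 86.
Check digit = (10 − (86 mod 10)) mod 10 = 4.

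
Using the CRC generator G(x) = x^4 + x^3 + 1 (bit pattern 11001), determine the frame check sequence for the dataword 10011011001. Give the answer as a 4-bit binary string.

1011

Append 4 zeros: 100110110010000. Divide by 11001 (XOR where the leading bit is 1):
  pos 0: 10011 XOR 11001 = 01010
  pos 1: 10100 XOR 11001 = 01101
  pos 2: 11011 XOR 11001 = 00010
  pos 5: 10100 XOR 11001 = 01101
  pos 6: 11011 XOR 11001 = 00010
  pos 9: 10000 XOR 11001 = 01001
  pos 10: 10010 XOR 11001 = 01011
Remainder (last 4 bits) = 1011. This is the CRC / FCS.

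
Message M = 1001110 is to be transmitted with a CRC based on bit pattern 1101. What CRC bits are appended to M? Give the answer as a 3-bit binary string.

Append 3 zeros: 1001110000. Divide by 1101 (XOR where the leading bit is 1):
  pos 0: 1001 XOR 1101 = 0100
  pos 1: 1001 XOR 1101 = 0100
  pos 2: 1001 XOR 1101 = 0100
  pos 3: 1000 XOR 1101 = 0101
  pos 4: 1010 XOR 1101 = 0111
  pos 5: 1110 XOR 1101 = 0011
Remainder (last 3 bits) = 110. This is the CRC / FCS.

110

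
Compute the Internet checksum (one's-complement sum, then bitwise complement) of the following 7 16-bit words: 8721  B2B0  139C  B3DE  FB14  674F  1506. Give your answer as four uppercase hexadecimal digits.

One's-complement addition (fold any carry out of bit 15 back into bit 0):
  0x8721 + 0xB2B0 = 0x139D1 → wrap carry → 0x39D2
  0x39D2 + 0x139C = 0x04D6E
  0x4D6E + 0xB3DE = 0x1014C → wrap carry → 0x014D
  0x014D + 0xFB14 = 0x0FC61
  0xFC61 + 0x674F = 0x163B0 → wrap carry → 0x63B1
  0x63B1 + 0x1506 = 0x078B7
One's-complement sum = 0x78B7.
Checksum = ~0x78B7 & 0xFFFF = 0x8748.

8748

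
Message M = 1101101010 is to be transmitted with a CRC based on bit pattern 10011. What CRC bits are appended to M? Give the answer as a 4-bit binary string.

Append 4 zeros: 11011010100000. Divide by 10011 (XOR where the leading bit is 1):
  pos 0: 11011 XOR 10011 = 01000
  pos 1: 10000 XOR 10011 = 00011
  pos 4: 11101 XOR 10011 = 01110
  pos 5: 11100 XOR 10011 = 01111
  pos 6: 11110 XOR 10011 = 01101
  pos 7: 11010 XOR 10011 = 01001
  pos 8: 10010 XOR 10011 = 00001
Remainder (last 4 bits) = 0010. This is the CRC / FCS.

0010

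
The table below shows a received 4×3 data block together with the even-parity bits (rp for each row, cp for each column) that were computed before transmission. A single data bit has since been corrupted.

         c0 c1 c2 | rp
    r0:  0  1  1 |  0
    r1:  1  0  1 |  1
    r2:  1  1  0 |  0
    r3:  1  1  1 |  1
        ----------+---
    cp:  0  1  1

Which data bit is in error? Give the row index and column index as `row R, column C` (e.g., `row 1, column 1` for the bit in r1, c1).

row 1, column 0

Recompute each row's even parity and compare to rp:
  r0: data parity 0, sent rp 0 → ok
  r1: data parity 0, sent rp 1 → mismatch
  r2: data parity 0, sent rp 0 → ok
  r3: data parity 1, sent rp 1 → ok
Recompute each column's even parity and compare to cp:
  c0: data parity 1, sent cp 0 → mismatch
  c1: data parity 1, sent cp 1 → ok
  c2: data parity 1, sent cp 1 → ok
Exactly one row (r1) and one column (c0) fail → the flipped bit is at their intersection.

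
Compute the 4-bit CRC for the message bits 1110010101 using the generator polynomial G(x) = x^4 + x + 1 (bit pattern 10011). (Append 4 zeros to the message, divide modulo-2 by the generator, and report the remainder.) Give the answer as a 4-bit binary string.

0110

Append 4 zeros: 11100101010000. Divide by 10011 (XOR where the leading bit is 1):
  pos 0: 11100 XOR 10011 = 01111
  pos 1: 11111 XOR 10011 = 01100
  pos 2: 11000 XOR 10011 = 01011
  pos 3: 10111 XOR 10011 = 00100
  pos 5: 10001 XOR 10011 = 00010
  pos 8: 10000 XOR 10011 = 00011
Remainder (last 4 bits) = 0110. This is the CRC / FCS.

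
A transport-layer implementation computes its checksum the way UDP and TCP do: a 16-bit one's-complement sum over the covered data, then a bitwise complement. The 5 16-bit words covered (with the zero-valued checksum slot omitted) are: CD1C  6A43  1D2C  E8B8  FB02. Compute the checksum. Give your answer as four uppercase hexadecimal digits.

C7B7

One's-complement addition (fold any carry out of bit 15 back into bit 0):
  0xCD1C + 0x6A43 = 0x1375F → wrap carry → 0x3760
  0x3760 + 0x1D2C = 0x0548C
  0x548C + 0xE8B8 = 0x13D44 → wrap carry → 0x3D45
  0x3D45 + 0xFB02 = 0x13847 → wrap carry → 0x3848
One's-complement sum = 0x3848.
Checksum = ~0x3848 & 0xFFFF = 0xC7B7.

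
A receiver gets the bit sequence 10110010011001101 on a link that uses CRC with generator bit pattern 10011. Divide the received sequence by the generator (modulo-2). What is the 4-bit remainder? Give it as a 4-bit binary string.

Modulo-2 division of 10110010011001101 by 10011:
  pos 0: 10110 XOR 10011 = 00101
  pos 2: 10101 XOR 10011 = 00110
  pos 4: 11000 XOR 10011 = 01011
  pos 5: 10111 XOR 10011 = 00100
  pos 7: 10010 XOR 10011 = 00001
  pos 11: 10110 XOR 10011 = 00101
Remainder = 1011 (nonzero — an error is detected).

1011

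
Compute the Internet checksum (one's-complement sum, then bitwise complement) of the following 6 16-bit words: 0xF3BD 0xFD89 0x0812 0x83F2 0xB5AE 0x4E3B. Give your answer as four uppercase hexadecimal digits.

One's-complement addition (fold any carry out of bit 15 back into bit 0):
  0xF3BD + 0xFD89 = 0x1F146 → wrap carry → 0xF147
  0xF147 + 0x0812 = 0x0F959
  0xF959 + 0x83F2 = 0x17D4B → wrap carry → 0x7D4C
  0x7D4C + 0xB5AE = 0x132FA → wrap carry → 0x32FB
  0x32FB + 0x4E3B = 0x08136
One's-complement sum = 0x8136.
Checksum = ~0x8136 & 0xFFFF = 0x7EC9.

7EC9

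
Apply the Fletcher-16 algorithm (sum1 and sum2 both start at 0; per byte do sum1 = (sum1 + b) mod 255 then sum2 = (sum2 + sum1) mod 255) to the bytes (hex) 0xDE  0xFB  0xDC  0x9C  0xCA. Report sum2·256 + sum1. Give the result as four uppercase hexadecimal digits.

E41F

Running sums (mod 255):
  after byte 0 (0xDE): sum1=222, sum2=222
  after byte 1 (0xFB): sum1=218, sum2=185
  after byte 2 (0xDC): sum1=183, sum2=113
  after byte 3 (0x9C): sum1=84, sum2=197
  after byte 4 (0xCA): sum1=31, sum2=228
Checksum = sum2·256 + sum1 = 228·256 + 31 = 58399 = 0xE41F.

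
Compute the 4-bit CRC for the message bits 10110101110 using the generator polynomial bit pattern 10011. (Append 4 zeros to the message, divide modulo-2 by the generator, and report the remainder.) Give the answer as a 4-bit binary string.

Append 4 zeros: 101101011100000. Divide by 10011 (XOR where the leading bit is 1):
  pos 0: 10110 XOR 10011 = 00101
  pos 2: 10110 XOR 10011 = 00101
  pos 4: 10111 XOR 10011 = 00100
  pos 6: 10010 XOR 10011 = 00001
  pos 10: 10000 XOR 10011 = 00011
Remainder (last 4 bits) = 0011. This is the CRC / FCS.

0011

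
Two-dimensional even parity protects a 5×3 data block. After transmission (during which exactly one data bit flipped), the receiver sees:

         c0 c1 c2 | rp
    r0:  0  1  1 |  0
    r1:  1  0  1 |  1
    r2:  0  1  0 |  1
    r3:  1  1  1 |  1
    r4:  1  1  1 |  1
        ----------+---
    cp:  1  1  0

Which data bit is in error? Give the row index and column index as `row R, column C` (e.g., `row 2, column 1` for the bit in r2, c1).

Recompute each row's even parity and compare to rp:
  r0: data parity 0, sent rp 0 → ok
  r1: data parity 0, sent rp 1 → mismatch
  r2: data parity 1, sent rp 1 → ok
  r3: data parity 1, sent rp 1 → ok
  r4: data parity 1, sent rp 1 → ok
Recompute each column's even parity and compare to cp:
  c0: data parity 1, sent cp 1 → ok
  c1: data parity 0, sent cp 1 → mismatch
  c2: data parity 0, sent cp 0 → ok
Exactly one row (r1) and one column (c1) fail → the flipped bit is at their intersection.

row 1, column 1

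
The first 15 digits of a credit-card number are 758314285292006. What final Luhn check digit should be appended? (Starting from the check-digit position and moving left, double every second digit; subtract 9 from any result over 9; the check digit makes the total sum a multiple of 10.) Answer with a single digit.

Partial digits right→left: 6 0 0 2 9 2 5 8 2 4 1 3 8 5 7
Double every second digit counting from the check-digit position (so the 1st, 3rd, 5th, ... of the partial from the right).
  doubled (with −9 where >9): 3 0 9 1 4 2 7 5 → sum 31
  kept as-is: 0 2 2 8 4 3 5 → sum 24
Total = 31 + 24 = 55.
Check digit = (10 − (55 mod 10)) mod 10 = 5.

5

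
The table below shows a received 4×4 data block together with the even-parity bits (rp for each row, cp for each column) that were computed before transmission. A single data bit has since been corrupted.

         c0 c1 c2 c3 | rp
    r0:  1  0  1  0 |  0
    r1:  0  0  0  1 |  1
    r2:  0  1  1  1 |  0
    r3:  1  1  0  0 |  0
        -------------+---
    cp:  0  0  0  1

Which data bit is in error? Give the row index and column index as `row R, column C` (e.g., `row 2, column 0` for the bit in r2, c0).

row 2, column 3

Recompute each row's even parity and compare to rp:
  r0: data parity 0, sent rp 0 → ok
  r1: data parity 1, sent rp 1 → ok
  r2: data parity 1, sent rp 0 → mismatch
  r3: data parity 0, sent rp 0 → ok
Recompute each column's even parity and compare to cp:
  c0: data parity 0, sent cp 0 → ok
  c1: data parity 0, sent cp 0 → ok
  c2: data parity 0, sent cp 0 → ok
  c3: data parity 0, sent cp 1 → mismatch
Exactly one row (r2) and one column (c3) fail → the flipped bit is at their intersection.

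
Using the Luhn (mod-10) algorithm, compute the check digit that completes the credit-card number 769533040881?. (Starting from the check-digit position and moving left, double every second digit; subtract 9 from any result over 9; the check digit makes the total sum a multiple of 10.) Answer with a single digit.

6

Partial digits right→left: 1 8 8 0 4 0 3 3 5 9 6 7
Double every second digit counting from the check-digit position (so the 1st, 3rd, 5th, ... of the partial from the right).
  doubled (with −9 where >9): 2 7 8 6 1 3 → sum 27
  kept as-is: 8 0 0 3 9 7 → sum 27
Total = 27 + 27 = 54.
Check digit = (10 − (54 mod 10)) mod 10 = 6.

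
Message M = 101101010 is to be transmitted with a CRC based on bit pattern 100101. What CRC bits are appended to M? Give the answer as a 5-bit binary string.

Append 5 zeros: 10110101000000. Divide by 100101 (XOR where the leading bit is 1):
  pos 0: 101101 XOR 100101 = 001000
  pos 2: 100001 XOR 100101 = 000100
  pos 5: 100000 XOR 100101 = 000101
  pos 8: 101000 XOR 100101 = 001101
Remainder (last 5 bits) = 01101. This is the CRC / FCS.

01101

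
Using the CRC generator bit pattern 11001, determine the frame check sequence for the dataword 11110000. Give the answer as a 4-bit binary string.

Append 4 zeros: 111100000000. Divide by 11001 (XOR where the leading bit is 1):
  pos 0: 11110 XOR 11001 = 00111
  pos 2: 11100 XOR 11001 = 00101
  pos 4: 10100 XOR 11001 = 01101
  pos 5: 11010 XOR 11001 = 00011
Remainder (last 4 bits) = 1100. This is the CRC / FCS.

1100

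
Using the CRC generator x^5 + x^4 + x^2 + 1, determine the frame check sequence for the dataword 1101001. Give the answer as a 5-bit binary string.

01010

Append 5 zeros: 110100100000. Divide by 110101 (XOR where the leading bit is 1):
  pos 0: 110100 XOR 110101 = 000001
  pos 5: 110000 XOR 110101 = 000101
Remainder (last 5 bits) = 01010. This is the CRC / FCS.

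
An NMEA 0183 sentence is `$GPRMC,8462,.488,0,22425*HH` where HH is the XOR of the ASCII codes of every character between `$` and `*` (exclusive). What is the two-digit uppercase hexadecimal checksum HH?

XOR the ASCII codes of the payload characters:
  'G' = 0x47 → acc = 0x47
  'P' = 0x50 → acc = 0x17
  'R' = 0x52 → acc = 0x45
  'M' = 0x4D → acc = 0x08
  'C' = 0x43 → acc = 0x4B
  ',' = 0x2C → acc = 0x67
  '8' = 0x38 → acc = 0x5F
  '4' = 0x34 → acc = 0x6B
  '6' = 0x36 → acc = 0x5D
  '2' = 0x32 → acc = 0x6F
  ',' = 0x2C → acc = 0x43
  '.' = 0x2E → acc = 0x6D
  '4' = 0x34 → acc = 0x59
  '8' = 0x38 → acc = 0x61
  '8' = 0x38 → acc = 0x59
  ',' = 0x2C → acc = 0x75
  '0' = 0x30 → acc = 0x45
  ',' = 0x2C → acc = 0x69
  '2' = 0x32 → acc = 0x5B
  '2' = 0x32 → acc = 0x69
  '4' = 0x34 → acc = 0x5D
  '2' = 0x32 → acc = 0x6F
  '5' = 0x35 → acc = 0x5A
Checksum = 0x5A.

5A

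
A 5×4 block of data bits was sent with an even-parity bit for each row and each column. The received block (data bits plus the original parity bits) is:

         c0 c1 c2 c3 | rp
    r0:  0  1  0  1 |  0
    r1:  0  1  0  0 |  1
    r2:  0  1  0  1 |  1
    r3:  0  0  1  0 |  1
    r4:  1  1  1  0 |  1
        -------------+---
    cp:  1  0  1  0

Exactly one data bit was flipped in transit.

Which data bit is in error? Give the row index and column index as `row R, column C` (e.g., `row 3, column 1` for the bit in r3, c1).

row 2, column 2

Recompute each row's even parity and compare to rp:
  r0: data parity 0, sent rp 0 → ok
  r1: data parity 1, sent rp 1 → ok
  r2: data parity 0, sent rp 1 → mismatch
  r3: data parity 1, sent rp 1 → ok
  r4: data parity 1, sent rp 1 → ok
Recompute each column's even parity and compare to cp:
  c0: data parity 1, sent cp 1 → ok
  c1: data parity 0, sent cp 0 → ok
  c2: data parity 0, sent cp 1 → mismatch
  c3: data parity 0, sent cp 0 → ok
Exactly one row (r2) and one column (c2) fail → the flipped bit is at their intersection.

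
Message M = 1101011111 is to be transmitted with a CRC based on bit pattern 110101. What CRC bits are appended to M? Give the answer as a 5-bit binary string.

10111

Append 5 zeros: 110101111100000. Divide by 110101 (XOR where the leading bit is 1):
  pos 0: 110101 XOR 110101 = 000000
  pos 6: 111100 XOR 110101 = 001001
  pos 8: 100100 XOR 110101 = 010001
  pos 9: 100010 XOR 110101 = 010111
Remainder (last 5 bits) = 10111. This is the CRC / FCS.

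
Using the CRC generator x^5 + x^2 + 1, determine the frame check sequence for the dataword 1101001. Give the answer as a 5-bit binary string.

11110

Append 5 zeros: 110100100000. Divide by 100101 (XOR where the leading bit is 1):
  pos 0: 110100 XOR 100101 = 010001
  pos 1: 100011 XOR 100101 = 000110
  pos 4: 110000 XOR 100101 = 010101
  pos 5: 101010 XOR 100101 = 001111
Remainder (last 5 bits) = 11110. This is the CRC / FCS.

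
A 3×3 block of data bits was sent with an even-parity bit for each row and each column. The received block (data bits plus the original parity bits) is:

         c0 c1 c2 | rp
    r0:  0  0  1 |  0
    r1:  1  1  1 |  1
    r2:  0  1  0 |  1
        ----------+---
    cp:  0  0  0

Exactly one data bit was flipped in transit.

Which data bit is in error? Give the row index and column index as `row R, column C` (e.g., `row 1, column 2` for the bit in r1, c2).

Recompute each row's even parity and compare to rp:
  r0: data parity 1, sent rp 0 → mismatch
  r1: data parity 1, sent rp 1 → ok
  r2: data parity 1, sent rp 1 → ok
Recompute each column's even parity and compare to cp:
  c0: data parity 1, sent cp 0 → mismatch
  c1: data parity 0, sent cp 0 → ok
  c2: data parity 0, sent cp 0 → ok
Exactly one row (r0) and one column (c0) fail → the flipped bit is at their intersection.

row 0, column 0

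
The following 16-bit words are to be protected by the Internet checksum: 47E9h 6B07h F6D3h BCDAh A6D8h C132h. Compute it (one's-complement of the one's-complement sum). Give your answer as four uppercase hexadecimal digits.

One's-complement addition (fold any carry out of bit 15 back into bit 0):
  0x47E9 + 0x6B07 = 0x0B2F0
  0xB2F0 + 0xF6D3 = 0x1A9C3 → wrap carry → 0xA9C4
  0xA9C4 + 0xBCDA = 0x1669E → wrap carry → 0x669F
  0x669F + 0xA6D8 = 0x10D77 → wrap carry → 0x0D78
  0x0D78 + 0xC132 = 0x0CEAA
One's-complement sum = 0xCEAA.
Checksum = ~0xCEAA & 0xFFFF = 0x3155.

3155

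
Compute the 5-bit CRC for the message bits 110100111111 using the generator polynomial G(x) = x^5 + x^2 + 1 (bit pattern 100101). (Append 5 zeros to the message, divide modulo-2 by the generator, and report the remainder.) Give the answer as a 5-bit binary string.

00101

Append 5 zeros: 11010011111100000. Divide by 100101 (XOR where the leading bit is 1):
  pos 0: 110100 XOR 100101 = 010001
  pos 1: 100011 XOR 100101 = 000110
  pos 4: 110111 XOR 100101 = 010010
  pos 5: 100101 XOR 100101 = 000000
  pos 11: 100000 XOR 100101 = 000101
Remainder (last 5 bits) = 00101. This is the CRC / FCS.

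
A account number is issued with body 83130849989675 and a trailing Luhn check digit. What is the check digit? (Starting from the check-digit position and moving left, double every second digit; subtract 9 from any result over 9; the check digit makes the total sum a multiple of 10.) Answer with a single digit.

Partial digits right→left: 5 7 6 9 8 9 9 4 8 0 3 1 3 8
Double every second digit counting from the check-digit position (so the 1st, 3rd, 5th, ... of the partial from the right).
  doubled (with −9 where >9): 1 3 7 9 7 6 6 → sum 39
  kept as-is: 7 9 9 4 0 1 8 → sum 38
Total = 39 + 38 = 77.
Check digit = (10 − (77 mod 10)) mod 10 = 3.

3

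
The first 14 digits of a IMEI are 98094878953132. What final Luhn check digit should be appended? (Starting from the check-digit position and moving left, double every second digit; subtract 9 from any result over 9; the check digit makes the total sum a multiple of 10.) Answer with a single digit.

8

Partial digits right→left: 2 3 1 3 5 9 8 7 8 4 9 0 8 9
Double every second digit counting from the check-digit position (so the 1st, 3rd, 5th, ... of the partial from the right).
  doubled (with −9 where >9): 4 2 1 7 7 9 7 → sum 37
  kept as-is: 3 3 9 7 4 0 9 → sum 35
Total = 37 + 35 = 72.
Check digit = (10 − (72 mod 10)) mod 10 = 8.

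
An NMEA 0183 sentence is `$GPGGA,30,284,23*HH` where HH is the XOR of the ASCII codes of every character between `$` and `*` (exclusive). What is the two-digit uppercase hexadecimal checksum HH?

46

XOR the ASCII codes of the payload characters:
  'G' = 0x47 → acc = 0x47
  'P' = 0x50 → acc = 0x17
  'G' = 0x47 → acc = 0x50
  'G' = 0x47 → acc = 0x17
  'A' = 0x41 → acc = 0x56
  ',' = 0x2C → acc = 0x7A
  '3' = 0x33 → acc = 0x49
  '0' = 0x30 → acc = 0x79
  ',' = 0x2C → acc = 0x55
  '2' = 0x32 → acc = 0x67
  '8' = 0x38 → acc = 0x5F
  '4' = 0x34 → acc = 0x6B
  ',' = 0x2C → acc = 0x47
  '2' = 0x32 → acc = 0x75
  '3' = 0x33 → acc = 0x46
Checksum = 0x46.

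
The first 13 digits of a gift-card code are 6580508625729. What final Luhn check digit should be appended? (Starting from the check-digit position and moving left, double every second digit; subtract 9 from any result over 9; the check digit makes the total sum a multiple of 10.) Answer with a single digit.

6

Partial digits right→left: 9 2 7 5 2 6 8 0 5 0 8 5 6
Double every second digit counting from the check-digit position (so the 1st, 3rd, 5th, ... of the partial from the right).
  doubled (with −9 where >9): 9 5 4 7 1 7 3 → sum 36
  kept as-is: 2 5 6 0 0 5 → sum 18
Total = 36 + 18 = 54.
Check digit = (10 − (54 mod 10)) mod 10 = 6.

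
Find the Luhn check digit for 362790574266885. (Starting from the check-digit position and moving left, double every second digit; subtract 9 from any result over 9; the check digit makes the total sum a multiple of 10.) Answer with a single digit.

5

Partial digits right→left: 5 8 8 6 6 2 4 7 5 0 9 7 2 6 3
Double every second digit counting from the check-digit position (so the 1st, 3rd, 5th, ... of the partial from the right).
  doubled (with −9 where >9): 1 7 3 8 1 9 4 6 → sum 39
  kept as-is: 8 6 2 7 0 7 6 → sum 36
Total = 39 + 36 = 75.
Check digit = (10 − (75 mod 10)) mod 10 = 5.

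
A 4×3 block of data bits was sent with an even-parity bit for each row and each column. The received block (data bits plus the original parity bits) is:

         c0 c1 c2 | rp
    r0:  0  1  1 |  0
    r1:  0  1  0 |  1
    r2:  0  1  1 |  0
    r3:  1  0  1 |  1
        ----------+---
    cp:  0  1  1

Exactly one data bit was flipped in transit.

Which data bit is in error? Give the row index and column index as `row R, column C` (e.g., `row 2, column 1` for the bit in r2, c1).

row 3, column 0

Recompute each row's even parity and compare to rp:
  r0: data parity 0, sent rp 0 → ok
  r1: data parity 1, sent rp 1 → ok
  r2: data parity 0, sent rp 0 → ok
  r3: data parity 0, sent rp 1 → mismatch
Recompute each column's even parity and compare to cp:
  c0: data parity 1, sent cp 0 → mismatch
  c1: data parity 1, sent cp 1 → ok
  c2: data parity 1, sent cp 1 → ok
Exactly one row (r3) and one column (c0) fail → the flipped bit is at their intersection.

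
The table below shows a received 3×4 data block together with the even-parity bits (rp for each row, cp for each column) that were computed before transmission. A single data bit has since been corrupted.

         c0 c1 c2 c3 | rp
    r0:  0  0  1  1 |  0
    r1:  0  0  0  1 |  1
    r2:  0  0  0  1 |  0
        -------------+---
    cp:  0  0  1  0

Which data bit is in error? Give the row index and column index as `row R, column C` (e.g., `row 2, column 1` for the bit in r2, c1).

Recompute each row's even parity and compare to rp:
  r0: data parity 0, sent rp 0 → ok
  r1: data parity 1, sent rp 1 → ok
  r2: data parity 1, sent rp 0 → mismatch
Recompute each column's even parity and compare to cp:
  c0: data parity 0, sent cp 0 → ok
  c1: data parity 0, sent cp 0 → ok
  c2: data parity 1, sent cp 1 → ok
  c3: data parity 1, sent cp 0 → mismatch
Exactly one row (r2) and one column (c3) fail → the flipped bit is at their intersection.

row 2, column 3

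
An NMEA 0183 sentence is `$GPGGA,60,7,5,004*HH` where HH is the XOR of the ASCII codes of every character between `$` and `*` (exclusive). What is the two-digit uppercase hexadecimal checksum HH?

XOR the ASCII codes of the payload characters:
  'G' = 0x47 → acc = 0x47
  'P' = 0x50 → acc = 0x17
  'G' = 0x47 → acc = 0x50
  'G' = 0x47 → acc = 0x17
  'A' = 0x41 → acc = 0x56
  ',' = 0x2C → acc = 0x7A
  '6' = 0x36 → acc = 0x4C
  '0' = 0x30 → acc = 0x7C
  ',' = 0x2C → acc = 0x50
  '7' = 0x37 → acc = 0x67
  ',' = 0x2C → acc = 0x4B
  '5' = 0x35 → acc = 0x7E
  ',' = 0x2C → acc = 0x52
  '0' = 0x30 → acc = 0x62
  '0' = 0x30 → acc = 0x52
  '4' = 0x34 → acc = 0x66
Checksum = 0x66.

66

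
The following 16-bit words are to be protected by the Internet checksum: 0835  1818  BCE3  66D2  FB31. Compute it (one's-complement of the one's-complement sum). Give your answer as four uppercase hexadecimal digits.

One's-complement addition (fold any carry out of bit 15 back into bit 0):
  0x0835 + 0x1818 = 0x0204D
  0x204D + 0xBCE3 = 0x0DD30
  0xDD30 + 0x66D2 = 0x14402 → wrap carry → 0x4403
  0x4403 + 0xFB31 = 0x13F34 → wrap carry → 0x3F35
One's-complement sum = 0x3F35.
Checksum = ~0x3F35 & 0xFFFF = 0xC0CA.

C0CA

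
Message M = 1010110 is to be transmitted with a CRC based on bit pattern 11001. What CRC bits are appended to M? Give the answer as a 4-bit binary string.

0000

Append 4 zeros: 10101100000. Divide by 11001 (XOR where the leading bit is 1):
  pos 0: 10101 XOR 11001 = 01100
  pos 1: 11001 XOR 11001 = 00000
Remainder (last 4 bits) = 0000. This is the CRC / FCS.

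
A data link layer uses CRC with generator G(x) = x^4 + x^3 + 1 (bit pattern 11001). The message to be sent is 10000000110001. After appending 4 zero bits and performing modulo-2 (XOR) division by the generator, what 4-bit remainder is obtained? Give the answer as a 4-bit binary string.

0110

Append 4 zeros: 100000001100010000. Divide by 11001 (XOR where the leading bit is 1):
  pos 0: 10000 XOR 11001 = 01001
  pos 1: 10010 XOR 11001 = 01011
  pos 2: 10110 XOR 11001 = 01111
  pos 3: 11110 XOR 11001 = 00111
  pos 5: 11111 XOR 11001 = 00110
  pos 7: 11000 XOR 11001 = 00001
  pos 11: 10100 XOR 11001 = 01101
  pos 12: 11010 XOR 11001 = 00011
Remainder (last 4 bits) = 0110. This is the CRC / FCS.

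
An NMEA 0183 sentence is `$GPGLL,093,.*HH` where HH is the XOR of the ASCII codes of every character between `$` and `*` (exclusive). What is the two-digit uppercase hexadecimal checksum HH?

44

XOR the ASCII codes of the payload characters:
  'G' = 0x47 → acc = 0x47
  'P' = 0x50 → acc = 0x17
  'G' = 0x47 → acc = 0x50
  'L' = 0x4C → acc = 0x1C
  'L' = 0x4C → acc = 0x50
  ',' = 0x2C → acc = 0x7C
  '0' = 0x30 → acc = 0x4C
  '9' = 0x39 → acc = 0x75
  '3' = 0x33 → acc = 0x46
  ',' = 0x2C → acc = 0x6A
  '.' = 0x2E → acc = 0x44
Checksum = 0x44.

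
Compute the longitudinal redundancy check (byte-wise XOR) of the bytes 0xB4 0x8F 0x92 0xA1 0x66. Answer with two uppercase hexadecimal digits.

6E

XOR the bytes together:
  start with 0xB4
  0xB4 ⊕ 0x8F = 0x3B
  0x3B ⊕ 0x92 = 0xA9
  0xA9 ⊕ 0xA1 = 0x08
  0x08 ⊕ 0x66 = 0x6E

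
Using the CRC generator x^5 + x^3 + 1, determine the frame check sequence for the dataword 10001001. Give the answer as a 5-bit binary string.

01101

Append 5 zeros: 1000100100000. Divide by 101001 (XOR where the leading bit is 1):
  pos 0: 100010 XOR 101001 = 001011
  pos 2: 101101 XOR 101001 = 000100
  pos 5: 100000 XOR 101001 = 001001
  pos 7: 100100 XOR 101001 = 001101
Remainder (last 5 bits) = 01101. This is the CRC / FCS.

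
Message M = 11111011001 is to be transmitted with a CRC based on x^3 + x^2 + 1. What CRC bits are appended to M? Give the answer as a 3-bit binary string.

Append 3 zeros: 11111011001000. Divide by 1101 (XOR where the leading bit is 1):
  pos 0: 1111 XOR 1101 = 0010
  pos 2: 1010 XOR 1101 = 0111
  pos 3: 1111 XOR 1101 = 0010
  pos 5: 1010 XOR 1101 = 0111
  pos 6: 1110 XOR 1101 = 0011
  pos 8: 1110 XOR 1101 = 0011
  pos 10: 1100 XOR 1101 = 0001
Remainder (last 3 bits) = 001. This is the CRC / FCS.

001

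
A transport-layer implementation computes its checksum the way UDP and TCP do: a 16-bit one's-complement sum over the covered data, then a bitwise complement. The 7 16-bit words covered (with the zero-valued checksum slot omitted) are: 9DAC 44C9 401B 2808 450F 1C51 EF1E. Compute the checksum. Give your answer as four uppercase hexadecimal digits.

64E7

One's-complement addition (fold any carry out of bit 15 back into bit 0):
  0x9DAC + 0x44C9 = 0x0E275
  0xE275 + 0x401B = 0x12290 → wrap carry → 0x2291
  0x2291 + 0x2808 = 0x04A99
  0x4A99 + 0x450F = 0x08FA8
  0x8FA8 + 0x1C51 = 0x0ABF9
  0xABF9 + 0xEF1E = 0x19B17 → wrap carry → 0x9B18
One's-complement sum = 0x9B18.
Checksum = ~0x9B18 & 0xFFFF = 0x64E7.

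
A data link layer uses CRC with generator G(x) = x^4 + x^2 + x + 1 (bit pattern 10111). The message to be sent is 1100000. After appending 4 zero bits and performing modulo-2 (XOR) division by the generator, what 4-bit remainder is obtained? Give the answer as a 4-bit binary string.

Append 4 zeros: 11000000000. Divide by 10111 (XOR where the leading bit is 1):
  pos 0: 11000 XOR 10111 = 01111
  pos 1: 11110 XOR 10111 = 01001
  pos 2: 10010 XOR 10111 = 00101
  pos 4: 10100 XOR 10111 = 00011
Remainder (last 4 bits) = 1100. This is the CRC / FCS.

1100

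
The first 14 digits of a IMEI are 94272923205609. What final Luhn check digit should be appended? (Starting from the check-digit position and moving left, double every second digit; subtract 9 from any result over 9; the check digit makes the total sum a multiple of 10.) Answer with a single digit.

8

Partial digits right→left: 9 0 6 5 0 2 3 2 9 2 7 2 4 9
Double every second digit counting from the check-digit position (so the 1st, 3rd, 5th, ... of the partial from the right).
  doubled (with −9 where >9): 9 3 0 6 9 5 8 → sum 40
  kept as-is: 0 5 2 2 2 2 9 → sum 22
Total = 40 + 22 = 62.
Check digit = (10 − (62 mod 10)) mod 10 = 8.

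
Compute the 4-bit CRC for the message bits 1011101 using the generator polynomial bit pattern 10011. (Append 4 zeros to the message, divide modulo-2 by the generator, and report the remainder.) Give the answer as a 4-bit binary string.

0110

Append 4 zeros: 10111010000. Divide by 10011 (XOR where the leading bit is 1):
  pos 0: 10111 XOR 10011 = 00100
  pos 2: 10001 XOR 10011 = 00010
  pos 5: 10000 XOR 10011 = 00011
Remainder (last 4 bits) = 0110. This is the CRC / FCS.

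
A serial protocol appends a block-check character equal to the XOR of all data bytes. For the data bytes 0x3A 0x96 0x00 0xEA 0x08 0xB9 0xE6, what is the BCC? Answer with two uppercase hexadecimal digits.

XOR the bytes together:
  start with 0x3A
  0x3A ⊕ 0x96 = 0xAC
  0xAC ⊕ 0x00 = 0xAC
  0xAC ⊕ 0xEA = 0x46
  0x46 ⊕ 0x08 = 0x4E
  0x4E ⊕ 0xB9 = 0xF7
  0xF7 ⊕ 0xE6 = 0x11

11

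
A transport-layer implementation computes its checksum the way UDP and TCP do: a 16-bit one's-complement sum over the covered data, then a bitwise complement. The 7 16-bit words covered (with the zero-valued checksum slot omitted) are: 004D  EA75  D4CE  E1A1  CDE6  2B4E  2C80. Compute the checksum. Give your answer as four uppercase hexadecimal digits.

3917

One's-complement addition (fold any carry out of bit 15 back into bit 0):
  0x004D + 0xEA75 = 0x0EAC2
  0xEAC2 + 0xD4CE = 0x1BF90 → wrap carry → 0xBF91
  0xBF91 + 0xE1A1 = 0x1A132 → wrap carry → 0xA133
  0xA133 + 0xCDE6 = 0x16F19 → wrap carry → 0x6F1A
  0x6F1A + 0x2B4E = 0x09A68
  0x9A68 + 0x2C80 = 0x0C6E8
One's-complement sum = 0xC6E8.
Checksum = ~0xC6E8 & 0xFFFF = 0x3917.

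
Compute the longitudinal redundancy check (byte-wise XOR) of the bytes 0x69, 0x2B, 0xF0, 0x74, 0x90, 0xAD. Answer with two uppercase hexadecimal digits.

XOR the bytes together:
  start with 0x69
  0x69 ⊕ 0x2B = 0x42
  0x42 ⊕ 0xF0 = 0xB2
  0xB2 ⊕ 0x74 = 0xC6
  0xC6 ⊕ 0x90 = 0x56
  0x56 ⊕ 0xAD = 0xFB

FB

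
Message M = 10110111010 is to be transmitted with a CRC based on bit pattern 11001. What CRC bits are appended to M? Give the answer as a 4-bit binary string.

0101

Append 4 zeros: 101101110100000. Divide by 11001 (XOR where the leading bit is 1):
  pos 0: 10110 XOR 11001 = 01111
  pos 1: 11111 XOR 11001 = 00110
  pos 3: 11011 XOR 11001 = 00010
  pos 6: 10010 XOR 11001 = 01011
  pos 7: 10110 XOR 11001 = 01111
  pos 8: 11110 XOR 11001 = 00111
  pos 10: 11100 XOR 11001 = 00101
Remainder (last 4 bits) = 0101. This is the CRC / FCS.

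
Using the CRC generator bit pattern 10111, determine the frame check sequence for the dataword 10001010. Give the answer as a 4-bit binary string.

Append 4 zeros: 100010100000. Divide by 10111 (XOR where the leading bit is 1):
  pos 0: 10001 XOR 10111 = 00110
  pos 2: 11001 XOR 10111 = 01110
  pos 3: 11100 XOR 10111 = 01011
  pos 4: 10110 XOR 10111 = 00001
Remainder (last 4 bits) = 1000. This is the CRC / FCS.

1000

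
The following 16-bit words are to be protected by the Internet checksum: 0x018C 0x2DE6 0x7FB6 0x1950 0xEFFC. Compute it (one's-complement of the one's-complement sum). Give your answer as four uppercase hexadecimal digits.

One's-complement addition (fold any carry out of bit 15 back into bit 0):
  0x018C + 0x2DE6 = 0x02F72
  0x2F72 + 0x7FB6 = 0x0AF28
  0xAF28 + 0x1950 = 0x0C878
  0xC878 + 0xEFFC = 0x1B874 → wrap carry → 0xB875
One's-complement sum = 0xB875.
Checksum = ~0xB875 & 0xFFFF = 0x478A.

478A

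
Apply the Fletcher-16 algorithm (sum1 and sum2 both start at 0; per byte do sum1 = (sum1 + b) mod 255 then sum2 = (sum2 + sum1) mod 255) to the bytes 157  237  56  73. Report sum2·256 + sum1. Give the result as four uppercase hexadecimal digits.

F90D

Running sums (mod 255):
  after byte 0 (157): sum1=157, sum2=157
  after byte 1 (237): sum1=139, sum2=41
  after byte 2 (56): sum1=195, sum2=236
  after byte 3 (73): sum1=13, sum2=249
Checksum = sum2·256 + sum1 = 249·256 + 13 = 63757 = 0xF90D.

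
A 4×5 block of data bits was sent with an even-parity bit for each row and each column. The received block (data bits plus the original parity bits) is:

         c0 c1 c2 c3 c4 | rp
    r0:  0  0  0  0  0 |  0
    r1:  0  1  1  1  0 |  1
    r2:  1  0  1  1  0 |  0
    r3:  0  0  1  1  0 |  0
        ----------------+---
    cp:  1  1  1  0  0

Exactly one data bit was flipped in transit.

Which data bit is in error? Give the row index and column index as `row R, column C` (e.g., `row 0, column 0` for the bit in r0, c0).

Recompute each row's even parity and compare to rp:
  r0: data parity 0, sent rp 0 → ok
  r1: data parity 1, sent rp 1 → ok
  r2: data parity 1, sent rp 0 → mismatch
  r3: data parity 0, sent rp 0 → ok
Recompute each column's even parity and compare to cp:
  c0: data parity 1, sent cp 1 → ok
  c1: data parity 1, sent cp 1 → ok
  c2: data parity 1, sent cp 1 → ok
  c3: data parity 1, sent cp 0 → mismatch
  c4: data parity 0, sent cp 0 → ok
Exactly one row (r2) and one column (c3) fail → the flipped bit is at their intersection.

row 2, column 3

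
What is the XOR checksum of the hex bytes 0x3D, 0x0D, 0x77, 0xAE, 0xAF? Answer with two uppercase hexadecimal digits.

46

XOR the bytes together:
  start with 0x3D
  0x3D ⊕ 0x0D = 0x30
  0x30 ⊕ 0x77 = 0x47
  0x47 ⊕ 0xAE = 0xE9
  0xE9 ⊕ 0xAF = 0x46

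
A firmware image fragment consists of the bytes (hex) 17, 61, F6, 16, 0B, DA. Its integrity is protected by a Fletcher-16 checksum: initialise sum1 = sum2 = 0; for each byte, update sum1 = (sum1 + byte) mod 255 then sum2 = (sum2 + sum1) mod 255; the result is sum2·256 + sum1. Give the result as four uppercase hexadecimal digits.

806B

Running sums (mod 255):
  after byte 0 (17): sum1=23, sum2=23
  after byte 1 (61): sum1=120, sum2=143
  after byte 2 (F6): sum1=111, sum2=254
  after byte 3 (16): sum1=133, sum2=132
  after byte 4 (0B): sum1=144, sum2=21
  after byte 5 (DA): sum1=107, sum2=128
Checksum = sum2·256 + sum1 = 128·256 + 107 = 32875 = 0x806B.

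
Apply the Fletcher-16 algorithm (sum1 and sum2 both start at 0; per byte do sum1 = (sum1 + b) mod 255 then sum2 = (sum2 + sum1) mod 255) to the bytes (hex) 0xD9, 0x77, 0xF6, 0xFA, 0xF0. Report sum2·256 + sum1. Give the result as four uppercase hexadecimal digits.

EA34

Running sums (mod 255):
  after byte 0 (0xD9): sum1=217, sum2=217
  after byte 1 (0x77): sum1=81, sum2=43
  after byte 2 (0xF6): sum1=72, sum2=115
  after byte 3 (0xFA): sum1=67, sum2=182
  after byte 4 (0xF0): sum1=52, sum2=234
Checksum = sum2·256 + sum1 = 234·256 + 52 = 59956 = 0xEA34.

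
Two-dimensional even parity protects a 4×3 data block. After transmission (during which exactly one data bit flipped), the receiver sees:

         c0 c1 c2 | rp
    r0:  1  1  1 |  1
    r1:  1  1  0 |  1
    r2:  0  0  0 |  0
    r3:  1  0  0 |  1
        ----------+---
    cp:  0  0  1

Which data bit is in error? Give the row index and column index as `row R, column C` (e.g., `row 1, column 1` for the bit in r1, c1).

Recompute each row's even parity and compare to rp:
  r0: data parity 1, sent rp 1 → ok
  r1: data parity 0, sent rp 1 → mismatch
  r2: data parity 0, sent rp 0 → ok
  r3: data parity 1, sent rp 1 → ok
Recompute each column's even parity and compare to cp:
  c0: data parity 1, sent cp 0 → mismatch
  c1: data parity 0, sent cp 0 → ok
  c2: data parity 1, sent cp 1 → ok
Exactly one row (r1) and one column (c0) fail → the flipped bit is at their intersection.

row 1, column 0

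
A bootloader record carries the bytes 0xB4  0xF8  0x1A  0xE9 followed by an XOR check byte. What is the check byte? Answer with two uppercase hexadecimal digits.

XOR the bytes together:
  start with 0xB4
  0xB4 ⊕ 0xF8 = 0x4C
  0x4C ⊕ 0x1A = 0x56
  0x56 ⊕ 0xE9 = 0xBF

BF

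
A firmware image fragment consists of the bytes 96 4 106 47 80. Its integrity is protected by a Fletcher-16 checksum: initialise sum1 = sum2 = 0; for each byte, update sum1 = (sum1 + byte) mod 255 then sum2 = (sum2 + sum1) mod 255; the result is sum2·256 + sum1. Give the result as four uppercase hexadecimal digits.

DF4E

Running sums (mod 255):
  after byte 0 (96): sum1=96, sum2=96
  after byte 1 (4): sum1=100, sum2=196
  after byte 2 (106): sum1=206, sum2=147
  after byte 3 (47): sum1=253, sum2=145
  after byte 4 (80): sum1=78, sum2=223
Checksum = sum2·256 + sum1 = 223·256 + 78 = 57166 = 0xDF4E.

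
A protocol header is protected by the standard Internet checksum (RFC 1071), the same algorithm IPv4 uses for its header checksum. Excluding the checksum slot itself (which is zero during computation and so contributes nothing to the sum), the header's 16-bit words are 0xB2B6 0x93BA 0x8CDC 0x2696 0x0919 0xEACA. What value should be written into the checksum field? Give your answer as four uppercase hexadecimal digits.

1238

One's-complement addition (fold any carry out of bit 15 back into bit 0):
  0xB2B6 + 0x93BA = 0x14670 → wrap carry → 0x4671
  0x4671 + 0x8CDC = 0x0D34D
  0xD34D + 0x2696 = 0x0F9E3
  0xF9E3 + 0x0919 = 0x102FC → wrap carry → 0x02FD
  0x02FD + 0xEACA = 0x0EDC7
One's-complement sum = 0xEDC7.
Checksum = ~0xEDC7 & 0xFFFF = 0x1238.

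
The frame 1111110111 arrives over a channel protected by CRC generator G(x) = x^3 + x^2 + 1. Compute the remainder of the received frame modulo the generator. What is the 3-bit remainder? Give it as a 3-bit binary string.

Modulo-2 division of 1111110111 by 1101:
  pos 0: 1111 XOR 1101 = 0010
  pos 2: 1011 XOR 1101 = 0110
  pos 3: 1100 XOR 1101 = 0001
  pos 6: 1111 XOR 1101 = 0010
Remainder = 010 (nonzero — an error is detected).

010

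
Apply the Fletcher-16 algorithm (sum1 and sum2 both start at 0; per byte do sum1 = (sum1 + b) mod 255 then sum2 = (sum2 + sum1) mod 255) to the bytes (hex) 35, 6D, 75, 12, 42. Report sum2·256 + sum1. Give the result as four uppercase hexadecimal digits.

866C

Running sums (mod 255):
  after byte 0 (35): sum1=53, sum2=53
  after byte 1 (6D): sum1=162, sum2=215
  after byte 2 (75): sum1=24, sum2=239
  after byte 3 (12): sum1=42, sum2=26
  after byte 4 (42): sum1=108, sum2=134
Checksum = sum2·256 + sum1 = 134·256 + 108 = 34412 = 0x866C.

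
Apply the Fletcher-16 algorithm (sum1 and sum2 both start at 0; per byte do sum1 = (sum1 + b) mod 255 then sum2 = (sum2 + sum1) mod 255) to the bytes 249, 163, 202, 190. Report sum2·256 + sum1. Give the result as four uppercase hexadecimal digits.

2727

Running sums (mod 255):
  after byte 0 (249): sum1=249, sum2=249
  after byte 1 (163): sum1=157, sum2=151
  after byte 2 (202): sum1=104, sum2=0
  after byte 3 (190): sum1=39, sum2=39
Checksum = sum2·256 + sum1 = 39·256 + 39 = 10023 = 0x2727.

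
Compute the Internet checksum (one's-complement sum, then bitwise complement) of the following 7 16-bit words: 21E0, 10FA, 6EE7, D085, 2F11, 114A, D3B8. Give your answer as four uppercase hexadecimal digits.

One's-complement addition (fold any carry out of bit 15 back into bit 0):
  0x21E0 + 0x10FA = 0x032DA
  0x32DA + 0x6EE7 = 0x0A1C1
  0xA1C1 + 0xD085 = 0x17246 → wrap carry → 0x7247
  0x7247 + 0x2F11 = 0x0A158
  0xA158 + 0x114A = 0x0B2A2
  0xB2A2 + 0xD3B8 = 0x1865A → wrap carry → 0x865B
One's-complement sum = 0x865B.
Checksum = ~0x865B & 0xFFFF = 0x79A4.

79A4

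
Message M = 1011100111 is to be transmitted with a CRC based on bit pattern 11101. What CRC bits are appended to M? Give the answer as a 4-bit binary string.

1011

Append 4 zeros: 10111001110000. Divide by 11101 (XOR where the leading bit is 1):
  pos 0: 10111 XOR 11101 = 01010
  pos 1: 10100 XOR 11101 = 01001
  pos 2: 10010 XOR 11101 = 01111
  pos 3: 11111 XOR 11101 = 00010
  pos 6: 10110 XOR 11101 = 01011
  pos 7: 10110 XOR 11101 = 01011
  pos 8: 10110 XOR 11101 = 01011
  pos 9: 10110 XOR 11101 = 01011
Remainder (last 4 bits) = 1011. This is the CRC / FCS.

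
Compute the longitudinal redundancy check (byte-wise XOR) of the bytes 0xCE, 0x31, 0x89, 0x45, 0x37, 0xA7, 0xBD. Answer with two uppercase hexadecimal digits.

1E

XOR the bytes together:
  start with 0xCE
  0xCE ⊕ 0x31 = 0xFF
  0xFF ⊕ 0x89 = 0x76
  0x76 ⊕ 0x45 = 0x33
  0x33 ⊕ 0x37 = 0x04
  0x04 ⊕ 0xA7 = 0xA3
  0xA3 ⊕ 0xBD = 0x1E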